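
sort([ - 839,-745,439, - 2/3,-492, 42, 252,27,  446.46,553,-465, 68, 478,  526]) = [-839, - 745,- 492 ,  -  465, - 2/3,27, 42,  68, 252,439,446.46,478, 526,553]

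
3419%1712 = 1707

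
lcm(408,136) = 408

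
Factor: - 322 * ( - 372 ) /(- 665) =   -  2^3*3^1*5^( - 1 )*19^( - 1 )*23^1*31^1 = - 17112/95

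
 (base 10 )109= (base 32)3d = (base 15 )74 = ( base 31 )3g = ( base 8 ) 155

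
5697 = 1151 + 4546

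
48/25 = 48/25 = 1.92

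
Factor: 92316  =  2^2*3^1*7^2*157^1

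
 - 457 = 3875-4332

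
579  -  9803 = -9224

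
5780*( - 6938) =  - 40101640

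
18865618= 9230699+9634919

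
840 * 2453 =2060520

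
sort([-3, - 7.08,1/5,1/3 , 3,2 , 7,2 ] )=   [ - 7.08, - 3, 1/5,1/3,2,2,3,7 ] 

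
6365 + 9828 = 16193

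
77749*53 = 4120697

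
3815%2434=1381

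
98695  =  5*19739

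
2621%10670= 2621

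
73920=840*88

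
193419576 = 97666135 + 95753441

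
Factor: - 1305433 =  -19^1 *127^1*541^1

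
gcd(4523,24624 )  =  1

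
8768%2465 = 1373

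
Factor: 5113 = 5113^1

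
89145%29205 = 1530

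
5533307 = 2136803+3396504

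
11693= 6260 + 5433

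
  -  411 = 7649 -8060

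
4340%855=65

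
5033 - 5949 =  - 916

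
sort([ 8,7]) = [7,8]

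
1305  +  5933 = 7238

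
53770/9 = 5974 + 4/9 = 5974.44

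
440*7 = 3080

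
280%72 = 64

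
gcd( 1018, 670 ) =2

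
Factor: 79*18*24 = 2^4*3^3 * 79^1 = 34128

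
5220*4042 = 21099240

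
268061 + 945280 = 1213341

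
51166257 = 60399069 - 9232812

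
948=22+926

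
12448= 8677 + 3771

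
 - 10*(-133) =1330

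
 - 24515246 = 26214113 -50729359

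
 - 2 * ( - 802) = 1604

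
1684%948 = 736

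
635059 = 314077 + 320982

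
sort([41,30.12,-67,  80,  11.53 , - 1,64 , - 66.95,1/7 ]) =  [ - 67, - 66.95, - 1, 1/7,11.53,  30.12 , 41,64,80 ]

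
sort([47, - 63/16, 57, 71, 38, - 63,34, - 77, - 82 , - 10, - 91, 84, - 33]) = [-91, - 82, - 77, - 63, - 33,-10, - 63/16, 34, 38, 47, 57, 71, 84]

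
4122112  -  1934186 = 2187926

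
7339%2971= 1397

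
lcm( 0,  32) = 0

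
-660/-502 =330/251 = 1.31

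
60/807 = 20/269=0.07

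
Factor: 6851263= 23^1* 297881^1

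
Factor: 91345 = 5^1*18269^1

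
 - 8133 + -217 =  - 8350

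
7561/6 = 7561/6 = 1260.17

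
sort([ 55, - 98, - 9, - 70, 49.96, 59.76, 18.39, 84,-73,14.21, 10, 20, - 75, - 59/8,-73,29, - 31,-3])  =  [ - 98, - 75 , - 73,-73,  -  70, - 31, - 9, - 59/8,-3,10,14.21,18.39,  20, 29, 49.96,55, 59.76, 84 ] 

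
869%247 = 128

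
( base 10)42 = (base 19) 24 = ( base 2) 101010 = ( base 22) 1K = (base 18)26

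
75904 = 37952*2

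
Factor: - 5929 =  - 7^2* 11^2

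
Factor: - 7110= - 2^1 * 3^2*5^1*79^1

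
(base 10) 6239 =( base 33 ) 5O2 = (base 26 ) 95p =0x185f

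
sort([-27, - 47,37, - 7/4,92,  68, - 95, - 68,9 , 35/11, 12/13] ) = [ - 95, - 68,-47, - 27, - 7/4, 12/13,35/11,9,37,68,92 ] 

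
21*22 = 462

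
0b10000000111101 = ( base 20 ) 10CD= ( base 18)1789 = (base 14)3017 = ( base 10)8253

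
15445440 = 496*31140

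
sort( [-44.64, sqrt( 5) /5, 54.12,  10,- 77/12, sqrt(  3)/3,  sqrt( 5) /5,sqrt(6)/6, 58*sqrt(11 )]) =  [ - 44.64, - 77/12, sqrt( 6)/6, sqrt(5) /5, sqrt (5 ) /5 , sqrt(3) /3,10, 54.12, 58*sqrt(11)]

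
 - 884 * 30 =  - 26520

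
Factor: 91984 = 2^4*5749^1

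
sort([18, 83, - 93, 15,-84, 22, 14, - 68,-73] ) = [ - 93, - 84,- 73, - 68,14, 15, 18,22,83] 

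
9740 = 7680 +2060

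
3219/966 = 1073/322   =  3.33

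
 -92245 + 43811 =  - 48434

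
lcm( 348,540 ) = 15660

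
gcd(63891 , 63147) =93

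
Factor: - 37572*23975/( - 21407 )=900788700/21407=2^2*3^1*5^2 * 7^1 * 31^1*101^1 * 137^1*21407^( - 1 )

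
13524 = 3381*4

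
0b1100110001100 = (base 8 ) 14614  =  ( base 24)B8C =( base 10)6540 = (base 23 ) C88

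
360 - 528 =- 168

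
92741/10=9274+1/10 = 9274.10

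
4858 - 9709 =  - 4851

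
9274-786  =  8488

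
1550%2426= 1550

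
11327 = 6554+4773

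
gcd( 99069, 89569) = 1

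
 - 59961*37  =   -2218557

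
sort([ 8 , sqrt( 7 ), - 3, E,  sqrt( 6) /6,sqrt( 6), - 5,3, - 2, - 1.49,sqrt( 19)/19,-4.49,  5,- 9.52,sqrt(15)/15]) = [  -  9.52, - 5, -4.49, - 3, - 2, - 1.49,sqrt( 19) /19,sqrt ( 15)/15,sqrt (6)/6,sqrt( 6 ),sqrt( 7),E, 3, 5, 8 ]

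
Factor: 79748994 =2^1*  3^1*13^1 * 53^1*101^1 * 191^1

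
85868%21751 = 20615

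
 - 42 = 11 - 53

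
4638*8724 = 40461912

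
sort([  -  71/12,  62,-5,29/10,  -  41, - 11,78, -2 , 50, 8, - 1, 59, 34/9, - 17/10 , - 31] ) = [-41, - 31 , - 11 , - 71/12, - 5, - 2, - 17/10, - 1, 29/10 , 34/9,8,50,  59 , 62, 78 ]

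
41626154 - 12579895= 29046259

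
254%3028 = 254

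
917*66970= 61411490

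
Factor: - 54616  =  -2^3*6827^1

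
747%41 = 9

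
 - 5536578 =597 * ( - 9274) 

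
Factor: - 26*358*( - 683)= 2^2*13^1*179^1 * 683^1 =6357364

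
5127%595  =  367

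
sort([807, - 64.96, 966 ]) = [ - 64.96,807, 966]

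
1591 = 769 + 822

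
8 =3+5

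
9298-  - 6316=15614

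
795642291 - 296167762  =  499474529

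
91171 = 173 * 527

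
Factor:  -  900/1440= - 5/8 = - 2^( - 3 )*5^1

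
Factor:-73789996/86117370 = -2^1*3^( - 1)*5^( - 1)*7^1*17^1*19^1*41^1*73^( - 1)*199^1 *39323^ ( -1) = - 36894998/43058685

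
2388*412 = 983856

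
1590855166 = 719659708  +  871195458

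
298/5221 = 298/5221 = 0.06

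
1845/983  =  1 + 862/983 =1.88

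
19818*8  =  158544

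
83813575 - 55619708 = 28193867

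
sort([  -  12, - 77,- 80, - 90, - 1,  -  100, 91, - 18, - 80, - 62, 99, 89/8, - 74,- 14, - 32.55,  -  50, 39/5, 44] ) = [ - 100, - 90, - 80, - 80, - 77, - 74, - 62, - 50 ,-32.55, - 18,-14,-12, - 1,39/5,89/8,44, 91,  99 ]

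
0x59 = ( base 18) 4H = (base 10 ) 89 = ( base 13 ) 6b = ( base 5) 324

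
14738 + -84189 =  - 69451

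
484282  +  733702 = 1217984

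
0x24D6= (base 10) 9430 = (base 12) 555A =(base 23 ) hj0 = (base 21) 1081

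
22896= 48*477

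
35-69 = - 34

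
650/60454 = 325/30227= 0.01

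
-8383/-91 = 92  +  11/91 = 92.12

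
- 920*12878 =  - 11847760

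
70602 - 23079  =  47523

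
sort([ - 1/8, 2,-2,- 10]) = [-10,-2, - 1/8,2]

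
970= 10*97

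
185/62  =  2 + 61/62 = 2.98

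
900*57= 51300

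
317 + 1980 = 2297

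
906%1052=906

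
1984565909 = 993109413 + 991456496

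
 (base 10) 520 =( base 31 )GO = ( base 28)ig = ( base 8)1010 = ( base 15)24a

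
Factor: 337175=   5^2*13487^1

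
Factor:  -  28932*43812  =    -  2^4*3^3*1217^1 *2411^1  =  - 1267568784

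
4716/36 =131 = 131.00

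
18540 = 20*927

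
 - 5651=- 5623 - 28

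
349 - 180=169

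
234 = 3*78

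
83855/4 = 20963 + 3/4 = 20963.75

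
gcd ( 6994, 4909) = 1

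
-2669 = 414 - 3083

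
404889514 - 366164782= 38724732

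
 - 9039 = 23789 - 32828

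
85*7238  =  615230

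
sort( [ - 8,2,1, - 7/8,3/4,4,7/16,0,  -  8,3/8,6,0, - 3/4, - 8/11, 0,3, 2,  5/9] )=[ - 8, - 8,-7/8, - 3/4, - 8/11,0,0,0,3/8,7/16,5/9, 3/4,1,2  ,  2,3,4,6 ] 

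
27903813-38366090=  - 10462277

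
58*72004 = 4176232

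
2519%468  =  179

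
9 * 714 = 6426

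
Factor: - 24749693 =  - 4441^1*5573^1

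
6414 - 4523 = 1891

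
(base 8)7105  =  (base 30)41n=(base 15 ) 1138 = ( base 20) 92d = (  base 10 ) 3653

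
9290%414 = 182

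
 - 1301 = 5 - 1306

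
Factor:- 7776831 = - 3^1*2592277^1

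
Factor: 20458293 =3^1*17^1*23^1*107^1*163^1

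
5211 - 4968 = 243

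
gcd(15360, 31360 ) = 640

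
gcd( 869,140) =1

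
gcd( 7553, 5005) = 91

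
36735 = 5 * 7347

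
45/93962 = 45/93962 = 0.00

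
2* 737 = 1474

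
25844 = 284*91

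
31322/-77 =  -407 + 17/77 = - 406.78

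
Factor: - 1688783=-79^1*21377^1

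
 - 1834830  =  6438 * (-285 ) 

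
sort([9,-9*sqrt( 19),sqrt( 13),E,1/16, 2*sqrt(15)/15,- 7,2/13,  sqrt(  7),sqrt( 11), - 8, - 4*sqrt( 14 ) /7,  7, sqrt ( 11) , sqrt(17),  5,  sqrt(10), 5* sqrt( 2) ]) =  [-9 * sqrt( 19), - 8  ,-7, - 4* sqrt ( 14) /7,1/16,2/13,2 * sqrt( 15)/15,sqrt( 7), E,sqrt ( 10), sqrt( 11),sqrt( 11),sqrt (13),sqrt(17),5,7, 5*sqrt(2),9]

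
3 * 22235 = 66705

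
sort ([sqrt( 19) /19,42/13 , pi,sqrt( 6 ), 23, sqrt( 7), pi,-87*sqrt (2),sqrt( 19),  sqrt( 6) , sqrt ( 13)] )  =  [ - 87*sqrt (2) , sqrt(19)/19,sqrt(6),sqrt (6),sqrt(7),  pi,pi, 42/13, sqrt(13),sqrt (19),  23 ] 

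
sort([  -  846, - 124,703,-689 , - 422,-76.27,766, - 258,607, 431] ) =[ - 846, - 689, - 422, - 258, - 124,-76.27,431, 607,703, 766] 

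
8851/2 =4425+1/2 = 4425.50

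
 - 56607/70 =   -  809+ 23/70 = - 808.67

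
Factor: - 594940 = -2^2*5^1 *151^1*197^1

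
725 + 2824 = 3549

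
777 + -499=278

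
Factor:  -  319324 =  - 2^2 * 97^1 *823^1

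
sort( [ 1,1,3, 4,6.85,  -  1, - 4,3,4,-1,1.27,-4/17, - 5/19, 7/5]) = [ - 4, -1, - 1,  -  5/19,-4/17,  1,1,1.27, 7/5,  3,3, 4, 4,6.85]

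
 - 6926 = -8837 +1911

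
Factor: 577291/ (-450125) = - 5^(-3)*11^2*277^ ( - 1 ) *367^1 =- 44407/34625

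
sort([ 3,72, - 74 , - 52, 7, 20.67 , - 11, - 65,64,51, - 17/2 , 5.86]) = [ - 74, - 65,  -  52, - 11, - 17/2,3 , 5.86, 7,  20.67,  51,64, 72 ]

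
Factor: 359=359^1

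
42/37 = 1+5/37= 1.14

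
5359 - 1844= 3515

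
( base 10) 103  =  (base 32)37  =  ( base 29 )3G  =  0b1100111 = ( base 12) 87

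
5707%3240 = 2467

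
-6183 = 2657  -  8840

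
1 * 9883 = 9883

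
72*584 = 42048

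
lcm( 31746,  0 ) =0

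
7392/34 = 217 + 7/17 = 217.41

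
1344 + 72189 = 73533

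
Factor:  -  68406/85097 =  - 2^1*3^1*13^1 * 43^( - 1 )*877^1*1979^(  -  1)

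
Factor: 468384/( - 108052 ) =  - 2^3*3^1 * 41^1*227^( - 1) = - 984/227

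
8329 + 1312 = 9641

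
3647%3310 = 337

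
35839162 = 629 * 56978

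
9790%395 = 310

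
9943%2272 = 855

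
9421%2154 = 805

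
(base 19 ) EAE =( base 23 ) 9LE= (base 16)148A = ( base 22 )aj0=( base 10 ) 5258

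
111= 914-803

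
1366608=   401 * 3408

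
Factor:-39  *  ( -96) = 3744= 2^5*3^2*13^1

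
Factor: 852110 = 2^1*5^1*7^2*37^1*47^1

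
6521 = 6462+59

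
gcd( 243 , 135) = 27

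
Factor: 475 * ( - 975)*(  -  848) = 2^4*3^1* 5^4*13^1 * 19^1 * 53^1 = 392730000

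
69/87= 23/29 = 0.79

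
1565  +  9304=10869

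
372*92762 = 34507464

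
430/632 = 215/316 = 0.68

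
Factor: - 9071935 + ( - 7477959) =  - 2^1 *29^1*285343^1 = - 16549894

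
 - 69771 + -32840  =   - 102611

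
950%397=156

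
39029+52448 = 91477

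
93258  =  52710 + 40548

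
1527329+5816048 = 7343377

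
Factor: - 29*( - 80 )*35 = 2^4 *5^2*7^1*29^1 = 81200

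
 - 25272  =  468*( - 54)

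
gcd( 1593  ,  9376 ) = 1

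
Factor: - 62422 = -2^1*23^2* 59^1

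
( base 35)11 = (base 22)1E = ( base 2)100100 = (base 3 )1100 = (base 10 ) 36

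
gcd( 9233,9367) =1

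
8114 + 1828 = 9942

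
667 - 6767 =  - 6100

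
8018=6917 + 1101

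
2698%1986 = 712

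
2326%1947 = 379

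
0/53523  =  0 =0.00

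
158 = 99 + 59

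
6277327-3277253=3000074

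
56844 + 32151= 88995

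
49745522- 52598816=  - 2853294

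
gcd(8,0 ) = 8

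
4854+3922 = 8776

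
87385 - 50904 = 36481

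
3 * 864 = 2592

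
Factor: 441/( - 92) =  - 2^( - 2 ) * 3^2 * 7^2 * 23^( - 1)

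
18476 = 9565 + 8911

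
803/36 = 22+ 11/36  =  22.31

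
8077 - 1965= 6112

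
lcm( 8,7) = 56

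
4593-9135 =  -  4542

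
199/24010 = 199/24010 = 0.01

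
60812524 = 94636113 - 33823589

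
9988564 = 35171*284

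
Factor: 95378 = 2^1*103^1*463^1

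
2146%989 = 168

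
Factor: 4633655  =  5^1*13^1*71287^1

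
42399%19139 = 4121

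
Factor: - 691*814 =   -  2^1*  11^1*37^1*691^1 = -  562474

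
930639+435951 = 1366590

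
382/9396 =191/4698= 0.04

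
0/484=0 = 0.00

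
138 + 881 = 1019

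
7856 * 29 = 227824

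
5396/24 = 224+5/6= 224.83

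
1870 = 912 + 958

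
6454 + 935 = 7389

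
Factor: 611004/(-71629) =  - 708/83 =- 2^2*3^1* 59^1*83^(- 1)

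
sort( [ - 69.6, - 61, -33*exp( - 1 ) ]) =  [ - 69.6, -61,-33 *exp( - 1)]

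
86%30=26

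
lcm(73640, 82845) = 662760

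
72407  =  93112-20705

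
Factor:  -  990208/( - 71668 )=2^8*19^( - 1) * 23^( - 1 ) * 41^( - 1)*967^1 = 247552/17917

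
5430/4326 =905/721= 1.26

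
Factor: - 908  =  - 2^2*227^1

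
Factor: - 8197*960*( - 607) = 4776555840 = 2^6*3^1*5^1*7^1*607^1*1171^1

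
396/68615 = 396/68615 = 0.01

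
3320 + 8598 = 11918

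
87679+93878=181557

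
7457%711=347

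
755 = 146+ 609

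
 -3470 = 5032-8502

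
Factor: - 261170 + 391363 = 130193 =7^2*2657^1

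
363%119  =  6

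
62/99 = 62/99 = 0.63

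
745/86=8 + 57/86 = 8.66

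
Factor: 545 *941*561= 287706045 = 3^1*5^1*11^1*17^1*109^1*941^1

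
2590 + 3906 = 6496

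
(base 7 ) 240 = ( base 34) 3O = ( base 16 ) 7E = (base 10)126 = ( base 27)4I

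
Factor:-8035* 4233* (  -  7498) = 255023138190 = 2^1*3^1 * 5^1 *17^1*23^1*83^1*163^1*1607^1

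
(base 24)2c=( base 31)1T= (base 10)60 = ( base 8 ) 74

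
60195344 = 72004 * 836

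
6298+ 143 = 6441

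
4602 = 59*78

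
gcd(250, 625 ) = 125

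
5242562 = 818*6409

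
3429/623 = 5  +  314/623 = 5.50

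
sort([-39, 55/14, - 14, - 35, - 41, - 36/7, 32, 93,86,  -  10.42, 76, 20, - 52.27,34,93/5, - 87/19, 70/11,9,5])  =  [ - 52.27, - 41, - 39, - 35, - 14, - 10.42,-36/7 , - 87/19, 55/14,5,  70/11,  9,93/5, 20,32, 34, 76, 86, 93]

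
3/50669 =3/50669 = 0.00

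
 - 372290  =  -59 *6310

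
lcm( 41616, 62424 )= 124848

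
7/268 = 7/268=   0.03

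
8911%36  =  19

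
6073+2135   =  8208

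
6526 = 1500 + 5026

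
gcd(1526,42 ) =14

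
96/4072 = 12/509 = 0.02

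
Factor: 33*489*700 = 11295900= 2^2 * 3^2  *  5^2 *7^1*11^1*163^1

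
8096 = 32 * 253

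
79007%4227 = 2921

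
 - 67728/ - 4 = 16932/1 = 16932.00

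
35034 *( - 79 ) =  - 2767686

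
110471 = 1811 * 61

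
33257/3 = 33257/3 = 11085.67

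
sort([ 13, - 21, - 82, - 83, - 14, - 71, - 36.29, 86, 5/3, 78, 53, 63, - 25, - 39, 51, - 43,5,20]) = [ - 83 , - 82, - 71, -43,-39, - 36.29, - 25,-21, - 14, 5/3, 5, 13, 20, 51,53,63, 78,86]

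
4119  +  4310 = 8429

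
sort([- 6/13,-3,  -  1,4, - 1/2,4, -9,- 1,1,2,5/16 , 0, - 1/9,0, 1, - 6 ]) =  [-9, -6,  -  3, - 1, - 1, - 1/2,-6/13, - 1/9 , 0 , 0, 5/16,1, 1,2, 4,4 ]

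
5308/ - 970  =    -  6  +  256/485 = - 5.47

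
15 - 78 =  - 63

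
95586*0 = 0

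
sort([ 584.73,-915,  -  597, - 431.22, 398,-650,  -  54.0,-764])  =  [ -915 ,  -  764,- 650, - 597, - 431.22, - 54.0,398,584.73]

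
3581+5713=9294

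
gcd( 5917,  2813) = 97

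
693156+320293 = 1013449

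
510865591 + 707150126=1218015717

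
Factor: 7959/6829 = 3^1*7^1*379^1*6829^( - 1)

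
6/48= 1/8 = 0.12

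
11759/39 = 11759/39= 301.51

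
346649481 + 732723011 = 1079372492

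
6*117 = 702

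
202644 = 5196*39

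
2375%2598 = 2375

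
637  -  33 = 604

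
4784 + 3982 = 8766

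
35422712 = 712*49751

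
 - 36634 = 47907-84541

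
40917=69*593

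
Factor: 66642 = 2^1*3^1 *29^1 * 383^1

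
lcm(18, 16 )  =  144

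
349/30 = 11 + 19/30 = 11.63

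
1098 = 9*122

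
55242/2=27621 = 27621.00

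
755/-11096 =  -  755/11096 = - 0.07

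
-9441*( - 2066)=19505106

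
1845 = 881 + 964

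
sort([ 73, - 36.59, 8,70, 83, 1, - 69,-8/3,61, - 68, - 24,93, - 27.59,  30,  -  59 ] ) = [ - 69, - 68 ,-59, - 36.59, - 27.59, - 24, - 8/3,1,  8, 30, 61, 70, 73, 83,93]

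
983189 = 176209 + 806980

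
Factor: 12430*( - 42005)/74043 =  - 522122150/74043 = -2^1*3^( - 2 ) * 5^2*11^1*19^( - 1 )*31^1*113^1*271^1 *433^( - 1)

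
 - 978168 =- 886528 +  - 91640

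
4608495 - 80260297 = - 75651802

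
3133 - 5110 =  - 1977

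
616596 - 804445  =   - 187849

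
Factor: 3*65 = 195 = 3^1*5^1*13^1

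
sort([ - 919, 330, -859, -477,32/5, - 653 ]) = [ - 919, - 859,  -  653, - 477,32/5,330 ]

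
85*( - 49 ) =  - 4165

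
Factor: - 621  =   - 3^3* 23^1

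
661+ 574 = 1235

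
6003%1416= 339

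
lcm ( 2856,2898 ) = 197064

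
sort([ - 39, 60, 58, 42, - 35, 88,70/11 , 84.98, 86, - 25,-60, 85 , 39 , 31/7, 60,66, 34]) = [ - 60, - 39, - 35,-25,31/7,70/11, 34, 39, 42, 58, 60,60,66, 84.98,85, 86, 88 ]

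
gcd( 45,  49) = 1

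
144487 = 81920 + 62567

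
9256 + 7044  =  16300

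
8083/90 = 8083/90= 89.81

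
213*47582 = 10134966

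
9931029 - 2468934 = 7462095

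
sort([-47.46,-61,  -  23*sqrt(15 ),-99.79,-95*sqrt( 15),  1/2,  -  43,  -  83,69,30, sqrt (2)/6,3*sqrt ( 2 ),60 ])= [ - 95*sqrt ( 15 ), -99.79, - 23*sqrt(15 ), - 83, - 61,-47.46,-43,sqrt( 2 )/6, 1/2,3*sqrt( 2) , 30,60, 69 ] 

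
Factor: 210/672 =5/16  =  2^(- 4)*5^1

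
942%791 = 151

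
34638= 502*69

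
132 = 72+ 60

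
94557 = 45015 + 49542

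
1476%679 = 118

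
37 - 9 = 28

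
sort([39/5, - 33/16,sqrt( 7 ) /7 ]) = [ - 33/16,sqrt (7)/7,39/5 ]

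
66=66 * 1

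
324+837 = 1161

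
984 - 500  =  484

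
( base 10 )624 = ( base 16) 270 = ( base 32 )JG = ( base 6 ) 2520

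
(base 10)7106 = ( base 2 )1101111000010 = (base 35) 5S1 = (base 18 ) 13GE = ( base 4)1233002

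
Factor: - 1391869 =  - 31^1*59^1*761^1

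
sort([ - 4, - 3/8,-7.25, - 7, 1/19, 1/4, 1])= [ - 7.25,  -  7, - 4, - 3/8, 1/19, 1/4,1 ]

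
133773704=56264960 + 77508744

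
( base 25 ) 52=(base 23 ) 5C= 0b1111111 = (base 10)127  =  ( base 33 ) 3S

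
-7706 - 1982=-9688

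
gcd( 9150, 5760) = 30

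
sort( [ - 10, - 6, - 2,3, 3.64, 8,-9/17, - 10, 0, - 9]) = [ - 10, - 10 , - 9, - 6,-2,-9/17, 0,3 , 3.64, 8]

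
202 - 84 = 118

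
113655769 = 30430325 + 83225444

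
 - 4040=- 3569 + -471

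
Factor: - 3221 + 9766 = 6545 = 5^1*7^1*11^1*17^1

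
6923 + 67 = 6990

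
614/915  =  614/915 = 0.67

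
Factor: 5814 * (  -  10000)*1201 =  - 2^5*3^2 * 5^4*17^1*19^1*1201^1 = - 69826140000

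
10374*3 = 31122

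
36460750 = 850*42895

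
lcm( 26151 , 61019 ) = 183057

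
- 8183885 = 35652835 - 43836720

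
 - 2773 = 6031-8804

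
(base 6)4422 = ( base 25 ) 1fm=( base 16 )3FE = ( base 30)142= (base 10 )1022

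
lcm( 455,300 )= 27300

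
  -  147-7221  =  -7368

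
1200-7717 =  - 6517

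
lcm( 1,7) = 7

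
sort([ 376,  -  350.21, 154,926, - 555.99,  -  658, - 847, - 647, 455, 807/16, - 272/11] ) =[-847, - 658, - 647,  -  555.99 , - 350.21, - 272/11, 807/16, 154, 376,455,  926 ]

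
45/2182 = 45/2182=0.02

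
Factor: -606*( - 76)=46056  =  2^3 * 3^1*19^1*101^1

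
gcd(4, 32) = 4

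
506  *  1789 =905234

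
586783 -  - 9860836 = 10447619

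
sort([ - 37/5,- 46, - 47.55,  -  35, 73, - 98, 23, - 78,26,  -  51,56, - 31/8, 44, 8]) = [ - 98, - 78, - 51,- 47.55, - 46, - 35, - 37/5,-31/8,8 , 23,26, 44 , 56, 73]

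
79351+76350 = 155701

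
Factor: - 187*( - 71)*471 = 6253467 = 3^1* 11^1*17^1* 71^1*157^1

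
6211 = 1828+4383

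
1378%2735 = 1378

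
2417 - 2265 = 152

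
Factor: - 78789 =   -  3^1*26263^1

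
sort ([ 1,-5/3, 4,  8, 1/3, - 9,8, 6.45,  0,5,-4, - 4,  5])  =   [-9, - 4,-4 ,- 5/3, 0, 1/3, 1, 4,5, 5, 6.45, 8, 8]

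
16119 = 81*199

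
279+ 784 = 1063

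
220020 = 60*3667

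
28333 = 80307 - 51974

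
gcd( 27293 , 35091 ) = 3899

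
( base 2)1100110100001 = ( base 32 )6D1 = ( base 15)1E26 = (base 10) 6561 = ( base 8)14641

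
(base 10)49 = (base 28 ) 1L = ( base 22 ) 25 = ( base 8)61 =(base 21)27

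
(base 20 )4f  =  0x5f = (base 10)95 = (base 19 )50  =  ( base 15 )65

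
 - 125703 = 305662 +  -431365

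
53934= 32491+21443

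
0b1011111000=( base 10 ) 760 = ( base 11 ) 631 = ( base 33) N1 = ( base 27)114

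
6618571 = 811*8161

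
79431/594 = 133 + 13/18 = 133.72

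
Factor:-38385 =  - 3^2*5^1*853^1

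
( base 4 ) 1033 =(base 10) 79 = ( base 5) 304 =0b1001111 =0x4F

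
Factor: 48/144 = 3^ ( - 1 ) = 1/3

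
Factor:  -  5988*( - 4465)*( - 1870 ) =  - 2^3*3^1  *  5^2*11^1 * 17^1*19^1*47^1*499^1 = - 49997105400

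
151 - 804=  - 653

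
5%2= 1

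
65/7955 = 13/1591 = 0.01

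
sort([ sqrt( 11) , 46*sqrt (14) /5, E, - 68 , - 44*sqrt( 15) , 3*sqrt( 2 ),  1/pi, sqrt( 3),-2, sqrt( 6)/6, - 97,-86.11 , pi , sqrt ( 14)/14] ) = [-44*sqrt( 15), - 97, - 86.11, - 68, - 2,sqrt(14 )/14,1/pi, sqrt(6) /6,sqrt( 3 ),E , pi,sqrt( 11),3*sqrt( 2), 46*sqrt( 14) /5 ] 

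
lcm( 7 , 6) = 42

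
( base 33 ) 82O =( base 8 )21142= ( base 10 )8802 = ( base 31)94t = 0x2262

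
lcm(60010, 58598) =4980830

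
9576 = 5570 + 4006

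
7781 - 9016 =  - 1235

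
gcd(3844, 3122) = 2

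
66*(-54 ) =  - 3564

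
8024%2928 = 2168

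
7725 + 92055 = 99780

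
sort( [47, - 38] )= [ - 38,47] 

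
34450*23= 792350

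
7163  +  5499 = 12662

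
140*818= 114520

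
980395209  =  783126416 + 197268793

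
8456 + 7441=15897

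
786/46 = 17 + 2/23 = 17.09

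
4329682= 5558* 779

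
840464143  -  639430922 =201033221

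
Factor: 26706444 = 2^2*3^1*631^1*3527^1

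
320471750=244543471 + 75928279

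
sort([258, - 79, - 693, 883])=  [ - 693, - 79,  258 , 883]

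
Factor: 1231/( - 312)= - 2^(-3) * 3^( - 1)*13^(  -  1 )*1231^1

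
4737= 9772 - 5035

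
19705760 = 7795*2528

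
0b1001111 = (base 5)304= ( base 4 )1033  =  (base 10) 79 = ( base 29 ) 2l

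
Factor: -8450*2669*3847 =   -  86761583350 = -2^1*5^2*13^2*17^1*157^1*3847^1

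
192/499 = 192/499 = 0.38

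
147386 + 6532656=6680042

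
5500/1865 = 1100/373 = 2.95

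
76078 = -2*( - 38039)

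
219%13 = 11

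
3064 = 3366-302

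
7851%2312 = 915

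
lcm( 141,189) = 8883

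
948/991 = 948/991  =  0.96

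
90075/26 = 3464 + 11/26 = 3464.42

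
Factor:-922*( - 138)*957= 2^2*3^2*11^1*23^1*29^1*461^1  =  121764852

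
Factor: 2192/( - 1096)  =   - 2=- 2^1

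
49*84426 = 4136874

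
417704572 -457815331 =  - 40110759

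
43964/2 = 21982 = 21982.00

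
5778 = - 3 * ( - 1926)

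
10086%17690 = 10086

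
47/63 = 47/63 = 0.75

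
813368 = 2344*347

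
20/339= 20/339 = 0.06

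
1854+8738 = 10592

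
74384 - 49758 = 24626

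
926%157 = 141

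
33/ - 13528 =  - 1 + 13495/13528 = - 0.00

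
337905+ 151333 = 489238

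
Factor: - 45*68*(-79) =2^2*3^2*5^1*17^1 * 79^1=241740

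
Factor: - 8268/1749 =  - 2^2*11^(  -  1)*13^1 = -52/11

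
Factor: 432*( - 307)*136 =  - 18036864 = - 2^7 * 3^3*17^1*307^1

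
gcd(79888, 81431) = 1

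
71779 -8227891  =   - 8156112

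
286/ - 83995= -1 + 83709/83995 = -  0.00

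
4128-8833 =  - 4705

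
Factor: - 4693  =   - 13^1*19^2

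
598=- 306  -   - 904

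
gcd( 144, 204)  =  12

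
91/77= 13/11= 1.18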